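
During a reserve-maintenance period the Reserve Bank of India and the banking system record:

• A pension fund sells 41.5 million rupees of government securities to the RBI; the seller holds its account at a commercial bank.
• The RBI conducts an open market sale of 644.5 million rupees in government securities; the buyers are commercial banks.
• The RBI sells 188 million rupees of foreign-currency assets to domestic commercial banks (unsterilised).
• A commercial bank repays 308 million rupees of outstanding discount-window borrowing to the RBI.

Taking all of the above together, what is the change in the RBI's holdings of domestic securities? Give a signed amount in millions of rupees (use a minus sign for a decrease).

-603 million

Asset purchase (from non-banks) 41.5 million rupees: securities added to the RBI's portfolio → +41.5M.
OMO sale (to banks) 644.5 million rupees: securities removed from the RBI's portfolio → −644.5M.
FX sale 188 million rupees: the RBI's securities portfolio is untouched → 0.
Discount-window repayment 308 million rupees: the RBI's securities portfolio is untouched → 0.
Net: 41.5 − 644.5 + 0 + 0 = -603 million.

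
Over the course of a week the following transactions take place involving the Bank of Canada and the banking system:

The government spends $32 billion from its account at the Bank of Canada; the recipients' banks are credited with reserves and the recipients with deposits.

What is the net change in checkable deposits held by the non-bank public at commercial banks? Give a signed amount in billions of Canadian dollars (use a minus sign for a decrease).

+$32 billion

Government spending $32 billion: non-bank counterparties' bank balances rise → +$32B.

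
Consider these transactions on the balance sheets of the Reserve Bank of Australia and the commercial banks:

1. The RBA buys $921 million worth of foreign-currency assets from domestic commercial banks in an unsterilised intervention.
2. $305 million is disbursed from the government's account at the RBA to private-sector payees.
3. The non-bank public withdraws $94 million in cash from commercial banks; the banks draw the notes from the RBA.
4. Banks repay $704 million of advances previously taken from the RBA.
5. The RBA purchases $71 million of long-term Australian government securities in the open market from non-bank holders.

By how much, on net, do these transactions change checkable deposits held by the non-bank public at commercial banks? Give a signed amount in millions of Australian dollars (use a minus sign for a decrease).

+$282 million

RBA balance sheet:
  Assets:      Securities +$71M, Loans to banks −$704M, Foreign assets +$921M
  Liabilities: Bank reserves +$499M, Currency in circulation +$94M, Government deposits −$305M
Commercial banking system:
  Assets:      Reserves at CB +$499M, Foreign assets −$921M
  Liabilities: Checkable deposits +$282M, Borrowings from CB −$704M
So the change in checkable deposits held by the non-bank public at commercial banks is +$282 million.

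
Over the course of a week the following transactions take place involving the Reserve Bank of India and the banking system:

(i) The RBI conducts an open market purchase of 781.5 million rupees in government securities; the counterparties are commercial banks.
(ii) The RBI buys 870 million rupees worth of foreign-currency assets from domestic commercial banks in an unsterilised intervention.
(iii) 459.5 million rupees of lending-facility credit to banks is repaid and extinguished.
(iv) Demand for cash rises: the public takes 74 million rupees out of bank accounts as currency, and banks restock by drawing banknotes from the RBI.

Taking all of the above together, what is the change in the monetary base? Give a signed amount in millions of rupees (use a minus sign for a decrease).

+1192 million

OMO purchase (from banks) 781.5 million rupees: RBI balance sheet expands → +781.5M.
FX purchase 870 million rupees: RBI balance sheet expands → +870M.
Discount-window repayment 459.5 million rupees: RBI balance sheet contracts → −459.5M.
Currency withdrawal 74 million rupees: just a shift between currency and reserves — both are base money → 0.
Net: 781.5 + 870 − 459.5 + 0 = +1192 million.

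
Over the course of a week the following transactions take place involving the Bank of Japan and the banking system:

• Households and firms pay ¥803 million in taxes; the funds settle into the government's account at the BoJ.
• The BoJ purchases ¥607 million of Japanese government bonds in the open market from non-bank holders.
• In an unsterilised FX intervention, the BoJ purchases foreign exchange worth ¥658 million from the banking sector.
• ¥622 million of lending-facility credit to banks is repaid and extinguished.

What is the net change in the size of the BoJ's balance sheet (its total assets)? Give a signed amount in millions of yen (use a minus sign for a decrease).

+¥643 million

BoJ balance sheet:
  Assets:      Securities +¥607M, Loans to banks −¥622M, Foreign assets +¥658M
  Liabilities: Bank reserves −¥160M, Government deposits +¥803M
Change in total BoJ assets = +¥643 million.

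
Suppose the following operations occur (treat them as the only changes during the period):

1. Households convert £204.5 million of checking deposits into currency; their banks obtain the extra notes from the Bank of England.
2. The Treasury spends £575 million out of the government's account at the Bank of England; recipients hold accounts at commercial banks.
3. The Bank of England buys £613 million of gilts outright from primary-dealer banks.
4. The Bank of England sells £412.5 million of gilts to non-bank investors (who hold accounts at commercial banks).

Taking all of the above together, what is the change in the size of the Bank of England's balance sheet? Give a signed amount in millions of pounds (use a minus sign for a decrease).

Bank of England balance sheet:
  Assets:      Securities +£200.5M
  Liabilities: Bank reserves +£571M, Currency in circulation +£204.5M, Government deposits −£575M
Commercial banking system:
  Assets:      Reserves at CB +£571M, Securities −£613M
  Liabilities: Checkable deposits −£42M
Change in total Bank of England assets = +£200.5 million.

+£200.5 million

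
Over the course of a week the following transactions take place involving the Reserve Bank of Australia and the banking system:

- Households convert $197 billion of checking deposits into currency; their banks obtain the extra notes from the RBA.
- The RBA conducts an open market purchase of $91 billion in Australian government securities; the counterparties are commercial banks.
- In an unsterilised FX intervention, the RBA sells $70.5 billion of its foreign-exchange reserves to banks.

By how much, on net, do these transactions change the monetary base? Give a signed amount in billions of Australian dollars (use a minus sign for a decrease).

Currency withdrawal $197 billion: just a shift between currency and reserves — both are base money → 0.
OMO purchase (from banks) $91 billion: RBA balance sheet expands → +$91B.
FX sale $70.5 billion: RBA balance sheet contracts → −$70.5B.
Net: 0 + 91 − 70.5 = +$20.5 billion.

+$20.5 billion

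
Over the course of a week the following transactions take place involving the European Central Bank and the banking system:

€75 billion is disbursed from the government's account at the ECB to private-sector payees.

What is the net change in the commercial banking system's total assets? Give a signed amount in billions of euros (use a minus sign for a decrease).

Government spending €75 billion: bank balance sheets expand → +€75B.

+€75 billion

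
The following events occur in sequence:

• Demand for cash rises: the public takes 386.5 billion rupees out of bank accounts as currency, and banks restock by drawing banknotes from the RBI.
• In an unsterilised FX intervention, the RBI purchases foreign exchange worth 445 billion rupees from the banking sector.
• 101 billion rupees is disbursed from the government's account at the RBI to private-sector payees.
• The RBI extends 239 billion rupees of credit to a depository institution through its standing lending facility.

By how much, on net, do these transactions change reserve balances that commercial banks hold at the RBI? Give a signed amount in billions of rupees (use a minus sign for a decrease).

Currency withdrawal 386.5 billion rupees: banks swap reserves for currency → −386.5B.
FX purchase 445 billion rupees: the RBI pays by crediting reserve accounts → +445B.
Government spending 101 billion rupees: government payments flow into bank reserve accounts → +101B.
Discount-window loan 239 billion rupees: the loan is credited to the bank's reserve account → +239B.
Net: −386.5 + 445 + 101 + 239 = +398.5 billion.

+398.5 billion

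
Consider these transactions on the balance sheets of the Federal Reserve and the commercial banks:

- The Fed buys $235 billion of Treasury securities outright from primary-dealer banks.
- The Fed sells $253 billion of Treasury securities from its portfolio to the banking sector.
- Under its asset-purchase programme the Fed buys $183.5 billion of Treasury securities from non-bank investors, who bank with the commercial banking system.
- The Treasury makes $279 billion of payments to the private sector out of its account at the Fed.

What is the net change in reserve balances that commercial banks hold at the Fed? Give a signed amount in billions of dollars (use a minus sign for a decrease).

+$444.5 billion

Fed balance sheet:
  Assets:      Securities +$165.5B
  Liabilities: Bank reserves +$444.5B, Government deposits −$279B
Commercial banking system:
  Assets:      Reserves at CB +$444.5B, Securities +$18B
  Liabilities: Checkable deposits +$462.5B
So the change in reserve balances that commercial banks hold at the Fed is +$444.5 billion.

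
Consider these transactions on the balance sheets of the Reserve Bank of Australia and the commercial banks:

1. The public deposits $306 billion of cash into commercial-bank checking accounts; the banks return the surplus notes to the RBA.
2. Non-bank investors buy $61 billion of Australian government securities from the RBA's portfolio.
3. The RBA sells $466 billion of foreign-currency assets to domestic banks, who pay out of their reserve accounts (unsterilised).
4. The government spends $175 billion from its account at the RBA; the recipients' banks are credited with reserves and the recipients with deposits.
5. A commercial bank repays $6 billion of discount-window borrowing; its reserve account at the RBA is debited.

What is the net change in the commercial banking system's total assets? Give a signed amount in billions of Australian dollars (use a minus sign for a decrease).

+$414 billion

RBA balance sheet:
  Assets:      Securities −$61B, Loans to banks −$6B, Foreign assets −$466B
  Liabilities: Bank reserves −$52B, Currency in circulation −$306B, Government deposits −$175B
Commercial banking system:
  Assets:      Reserves at CB −$52B, Foreign assets +$466B
  Liabilities: Checkable deposits +$420B, Borrowings from CB −$6B
Change in total bank assets = +$414 billion.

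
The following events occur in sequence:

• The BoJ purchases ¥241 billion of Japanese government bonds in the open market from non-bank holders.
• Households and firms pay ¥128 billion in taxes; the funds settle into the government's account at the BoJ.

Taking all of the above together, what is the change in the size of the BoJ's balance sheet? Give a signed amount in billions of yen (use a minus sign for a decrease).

Asset purchase (from non-banks) ¥241 billion: a BoJ asset is acquired → +¥241B.
Government account inflow ¥128 billion: only the composition of liabilities changes → 0.
Net: 241 + 0 = +¥241 billion.

+¥241 billion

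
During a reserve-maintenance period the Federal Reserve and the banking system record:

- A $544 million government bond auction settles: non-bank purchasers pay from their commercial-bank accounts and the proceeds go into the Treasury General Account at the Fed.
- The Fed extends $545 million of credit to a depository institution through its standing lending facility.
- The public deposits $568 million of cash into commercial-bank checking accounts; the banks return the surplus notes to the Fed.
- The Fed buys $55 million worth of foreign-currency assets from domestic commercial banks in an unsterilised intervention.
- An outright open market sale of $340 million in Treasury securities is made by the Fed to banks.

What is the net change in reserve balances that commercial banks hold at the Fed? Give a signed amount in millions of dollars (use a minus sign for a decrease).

+$284 million

Fed balance sheet:
  Assets:      Securities −$340M, Loans to banks +$545M, Foreign assets +$55M
  Liabilities: Bank reserves +$284M, Currency in circulation −$568M, Government deposits +$544M
So the change in reserve balances that commercial banks hold at the Fed is +$284 million.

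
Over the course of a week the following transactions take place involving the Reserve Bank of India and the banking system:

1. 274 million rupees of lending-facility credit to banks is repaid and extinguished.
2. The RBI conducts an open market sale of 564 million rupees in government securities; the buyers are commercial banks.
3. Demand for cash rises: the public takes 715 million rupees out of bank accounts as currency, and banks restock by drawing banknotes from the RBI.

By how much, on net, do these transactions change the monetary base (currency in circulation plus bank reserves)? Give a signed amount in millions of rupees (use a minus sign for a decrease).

-838 million

Discount-window repayment 274 million rupees: RBI balance sheet contracts → −274M.
OMO sale (to banks) 564 million rupees: RBI balance sheet contracts → −564M.
Currency withdrawal 715 million rupees: just a shift between currency and reserves — both are base money → 0.
Net: −274 − 564 + 0 = -838 million.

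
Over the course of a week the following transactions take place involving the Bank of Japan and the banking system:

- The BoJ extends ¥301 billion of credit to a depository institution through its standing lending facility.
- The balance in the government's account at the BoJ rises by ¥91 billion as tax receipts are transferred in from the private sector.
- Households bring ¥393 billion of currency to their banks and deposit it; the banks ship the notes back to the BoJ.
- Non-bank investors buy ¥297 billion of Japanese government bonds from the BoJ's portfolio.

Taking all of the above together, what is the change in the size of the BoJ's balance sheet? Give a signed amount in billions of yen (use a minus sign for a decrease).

Discount-window loan ¥301 billion: a BoJ asset is acquired → +¥301B.
Government account inflow ¥91 billion: only the composition of liabilities changes → 0.
Currency deposit ¥393 billion: only the composition of liabilities changes → 0.
Asset sale (to non-banks) ¥297 billion: a BoJ asset is shed → −¥297B.
Net: 301 + 0 + 0 − 297 = +¥4 billion.

+¥4 billion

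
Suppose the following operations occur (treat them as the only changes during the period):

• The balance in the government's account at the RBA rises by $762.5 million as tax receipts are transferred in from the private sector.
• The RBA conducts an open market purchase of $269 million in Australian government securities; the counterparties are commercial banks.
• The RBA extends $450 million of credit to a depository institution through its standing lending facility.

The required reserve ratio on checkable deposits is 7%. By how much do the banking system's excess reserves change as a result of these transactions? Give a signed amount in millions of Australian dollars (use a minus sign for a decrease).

+$9.875 million

Government account inflow $762.5 million: reserves −$762.5M, deposits −$762.5M.
OMO purchase (from banks) $269 million: reserves +$269M, deposits 0.
Discount-window loan $450 million: reserves +$450M, deposits 0.
Totals: Δreserves = −$43.5M, Δdeposits = −$762.5M.
Δrequired reserves = 7% × −$762.5M = −$53.375M.
Δexcess reserves = Δreserves − Δrequired = −$43.5M − (−$53.375M) = +$9.875 million.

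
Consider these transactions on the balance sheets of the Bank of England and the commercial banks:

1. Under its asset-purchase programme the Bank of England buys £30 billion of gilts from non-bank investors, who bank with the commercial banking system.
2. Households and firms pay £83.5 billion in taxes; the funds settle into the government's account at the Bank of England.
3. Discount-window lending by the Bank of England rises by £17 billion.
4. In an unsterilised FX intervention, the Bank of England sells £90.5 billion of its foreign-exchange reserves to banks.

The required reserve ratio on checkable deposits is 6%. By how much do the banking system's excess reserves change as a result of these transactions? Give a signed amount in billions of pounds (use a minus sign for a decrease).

-£123.79 billion

Asset purchase (from non-banks) £30 billion: reserves +£30B, deposits +£30B.
Government account inflow £83.5 billion: reserves −£83.5B, deposits −£83.5B.
Discount-window loan £17 billion: reserves +£17B, deposits 0.
FX sale £90.5 billion: reserves −£90.5B, deposits 0.
Totals: Δreserves = −£127B, Δdeposits = −£53.5B.
Δrequired reserves = 6% × −£53.5B = −£3.21B.
Δexcess reserves = Δreserves − Δrequired = −£127B − (−£3.21B) = -£123.79 billion.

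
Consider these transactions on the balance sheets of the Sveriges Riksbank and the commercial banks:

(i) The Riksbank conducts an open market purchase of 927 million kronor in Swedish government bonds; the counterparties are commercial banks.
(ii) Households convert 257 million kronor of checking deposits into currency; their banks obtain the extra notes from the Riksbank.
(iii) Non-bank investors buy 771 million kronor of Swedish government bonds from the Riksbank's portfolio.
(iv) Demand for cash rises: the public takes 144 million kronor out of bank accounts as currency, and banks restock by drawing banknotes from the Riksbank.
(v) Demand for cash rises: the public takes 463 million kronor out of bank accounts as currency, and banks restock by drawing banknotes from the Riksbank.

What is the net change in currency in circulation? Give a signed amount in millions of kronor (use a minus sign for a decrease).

OMO purchase (from banks) 927 million kronor: no currency enters or leaves circulation → 0.
Currency withdrawal 257 million kronor: notes leave the central bank → +257M.
Asset sale (to non-banks) 771 million kronor: no currency enters or leaves circulation → 0.
Currency withdrawal 144 million kronor: notes leave the central bank → +144M.
Currency withdrawal 463 million kronor: notes leave the central bank → +463M.
Net: 0 + 257 + 0 + 144 + 463 = +864 million.

+864 million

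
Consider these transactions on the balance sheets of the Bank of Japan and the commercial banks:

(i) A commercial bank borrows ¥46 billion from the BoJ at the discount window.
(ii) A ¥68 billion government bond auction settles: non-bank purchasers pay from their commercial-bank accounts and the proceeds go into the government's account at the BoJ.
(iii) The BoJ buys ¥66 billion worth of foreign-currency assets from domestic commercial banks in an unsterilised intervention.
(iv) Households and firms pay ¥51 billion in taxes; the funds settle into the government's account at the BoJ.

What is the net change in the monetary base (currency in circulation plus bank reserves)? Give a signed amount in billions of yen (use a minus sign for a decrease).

-¥7 billion

Discount-window loan ¥46 billion: BoJ balance sheet expands → +¥46B.
Government account inflow ¥68 billion: reserves shift to a non-base liability → −¥68B.
FX purchase ¥66 billion: BoJ balance sheet expands → +¥66B.
Government account inflow ¥51 billion: reserves shift to a non-base liability → −¥51B.
Net: 46 − 68 + 66 − 51 = -¥7 billion.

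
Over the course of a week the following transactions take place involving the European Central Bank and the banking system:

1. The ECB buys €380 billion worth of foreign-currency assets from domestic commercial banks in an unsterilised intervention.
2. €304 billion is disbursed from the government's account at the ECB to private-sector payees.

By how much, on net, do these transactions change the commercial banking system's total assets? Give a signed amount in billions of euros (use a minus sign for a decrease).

+€304 billion

ECB balance sheet:
  Assets:      Foreign assets +€380B
  Liabilities: Bank reserves +€684B, Government deposits −€304B
Commercial banking system:
  Assets:      Reserves at CB +€684B, Foreign assets −€380B
  Liabilities: Checkable deposits +€304B
Change in total bank assets = +€304 billion.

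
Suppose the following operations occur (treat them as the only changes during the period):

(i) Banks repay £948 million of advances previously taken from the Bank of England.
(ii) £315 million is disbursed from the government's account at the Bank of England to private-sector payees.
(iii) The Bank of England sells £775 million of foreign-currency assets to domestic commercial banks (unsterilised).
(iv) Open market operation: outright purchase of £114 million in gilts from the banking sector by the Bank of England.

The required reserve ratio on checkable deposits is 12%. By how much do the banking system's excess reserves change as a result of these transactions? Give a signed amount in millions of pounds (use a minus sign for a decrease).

Discount-window repayment £948 million: reserves −£948M, deposits 0.
Government spending £315 million: reserves +£315M, deposits +£315M.
FX sale £775 million: reserves −£775M, deposits 0.
OMO purchase (from banks) £114 million: reserves +£114M, deposits 0.
Totals: Δreserves = −£1294M, Δdeposits = +£315M.
Δrequired reserves = 12% × +£315M = +£37.8M.
Δexcess reserves = Δreserves − Δrequired = −£1294M − (+£37.8M) = -£1331.8 million.

-£1331.8 million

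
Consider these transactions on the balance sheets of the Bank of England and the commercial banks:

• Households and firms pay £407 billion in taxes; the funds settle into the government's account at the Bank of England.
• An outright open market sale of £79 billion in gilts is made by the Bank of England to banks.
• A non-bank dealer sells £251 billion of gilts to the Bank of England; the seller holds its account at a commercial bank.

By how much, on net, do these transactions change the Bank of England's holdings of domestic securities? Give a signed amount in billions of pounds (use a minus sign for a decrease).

+£172 billion

Government account inflow £407 billion: the Bank of England's securities portfolio is untouched → 0.
OMO sale (to banks) £79 billion: securities removed from the Bank of England's portfolio → −£79B.
Asset purchase (from non-banks) £251 billion: securities added to the Bank of England's portfolio → +£251B.
Net: 0 − 79 + 251 = +£172 billion.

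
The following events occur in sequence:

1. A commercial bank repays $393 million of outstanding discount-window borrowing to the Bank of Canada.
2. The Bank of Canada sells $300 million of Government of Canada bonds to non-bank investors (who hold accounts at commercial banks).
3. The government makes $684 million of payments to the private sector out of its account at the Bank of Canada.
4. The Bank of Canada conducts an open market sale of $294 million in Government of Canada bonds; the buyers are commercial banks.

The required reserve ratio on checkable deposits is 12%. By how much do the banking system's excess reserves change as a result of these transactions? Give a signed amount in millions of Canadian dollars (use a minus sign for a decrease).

-$349.08 million

Discount-window repayment $393 million: reserves −$393M, deposits 0.
Asset sale (to non-banks) $300 million: reserves −$300M, deposits −$300M.
Government spending $684 million: reserves +$684M, deposits +$684M.
OMO sale (to banks) $294 million: reserves −$294M, deposits 0.
Totals: Δreserves = −$303M, Δdeposits = +$384M.
Δrequired reserves = 12% × +$384M = +$46.08M.
Δexcess reserves = Δreserves − Δrequired = −$303M − (+$46.08M) = -$349.08 million.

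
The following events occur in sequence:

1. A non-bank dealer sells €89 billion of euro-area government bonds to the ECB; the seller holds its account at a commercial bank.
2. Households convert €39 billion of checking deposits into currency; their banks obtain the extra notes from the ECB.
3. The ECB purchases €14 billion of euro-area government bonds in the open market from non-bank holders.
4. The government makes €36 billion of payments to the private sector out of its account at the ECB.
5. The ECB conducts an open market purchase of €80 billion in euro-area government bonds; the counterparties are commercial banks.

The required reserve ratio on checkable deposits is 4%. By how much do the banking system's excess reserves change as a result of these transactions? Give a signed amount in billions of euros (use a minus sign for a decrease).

Asset purchase (from non-banks) €89 billion: reserves +€89B, deposits +€89B.
Currency withdrawal €39 billion: reserves −€39B, deposits −€39B.
Asset purchase (from non-banks) €14 billion: reserves +€14B, deposits +€14B.
Government spending €36 billion: reserves +€36B, deposits +€36B.
OMO purchase (from banks) €80 billion: reserves +€80B, deposits 0.
Totals: Δreserves = +€180B, Δdeposits = +€100B.
Δrequired reserves = 4% × +€100B = +€4B.
Δexcess reserves = Δreserves − Δrequired = +€180B − (+€4B) = +€176 billion.

+€176 billion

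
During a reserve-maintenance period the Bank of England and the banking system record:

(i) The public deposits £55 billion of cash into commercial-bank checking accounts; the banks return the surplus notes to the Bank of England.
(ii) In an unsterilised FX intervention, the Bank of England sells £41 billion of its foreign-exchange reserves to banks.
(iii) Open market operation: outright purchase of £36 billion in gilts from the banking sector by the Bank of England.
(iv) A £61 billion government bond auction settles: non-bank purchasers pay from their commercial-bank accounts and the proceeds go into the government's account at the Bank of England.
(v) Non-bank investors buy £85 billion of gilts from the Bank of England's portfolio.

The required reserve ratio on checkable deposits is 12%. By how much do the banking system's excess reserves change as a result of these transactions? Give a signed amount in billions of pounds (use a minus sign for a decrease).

-£85.08 billion

Currency deposit £55 billion: reserves +£55B, deposits +£55B.
FX sale £41 billion: reserves −£41B, deposits 0.
OMO purchase (from banks) £36 billion: reserves +£36B, deposits 0.
Government account inflow £61 billion: reserves −£61B, deposits −£61B.
Asset sale (to non-banks) £85 billion: reserves −£85B, deposits −£85B.
Totals: Δreserves = −£96B, Δdeposits = −£91B.
Δrequired reserves = 12% × −£91B = −£10.92B.
Δexcess reserves = Δreserves − Δrequired = −£96B − (−£10.92B) = -£85.08 billion.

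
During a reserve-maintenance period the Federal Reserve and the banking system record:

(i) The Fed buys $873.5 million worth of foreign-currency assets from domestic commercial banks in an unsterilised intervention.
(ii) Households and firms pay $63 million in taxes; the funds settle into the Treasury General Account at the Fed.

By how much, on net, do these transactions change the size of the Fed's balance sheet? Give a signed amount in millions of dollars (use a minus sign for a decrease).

+$873.5 million

FX purchase $873.5 million: a Fed asset is acquired → +$873.5M.
Government account inflow $63 million: only the composition of liabilities changes → 0.
Net: 873.5 + 0 = +$873.5 million.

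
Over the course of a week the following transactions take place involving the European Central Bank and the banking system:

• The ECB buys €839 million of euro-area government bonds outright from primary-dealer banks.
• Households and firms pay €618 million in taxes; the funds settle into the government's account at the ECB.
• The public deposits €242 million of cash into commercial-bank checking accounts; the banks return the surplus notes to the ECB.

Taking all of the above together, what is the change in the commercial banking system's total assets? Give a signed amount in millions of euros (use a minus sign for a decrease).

-€376 million

ECB balance sheet:
  Assets:      Securities +€839M
  Liabilities: Bank reserves +€463M, Currency in circulation −€242M, Government deposits +€618M
Commercial banking system:
  Assets:      Reserves at CB +€463M, Securities −€839M
  Liabilities: Checkable deposits −€376M
Change in total bank assets = -€376 million.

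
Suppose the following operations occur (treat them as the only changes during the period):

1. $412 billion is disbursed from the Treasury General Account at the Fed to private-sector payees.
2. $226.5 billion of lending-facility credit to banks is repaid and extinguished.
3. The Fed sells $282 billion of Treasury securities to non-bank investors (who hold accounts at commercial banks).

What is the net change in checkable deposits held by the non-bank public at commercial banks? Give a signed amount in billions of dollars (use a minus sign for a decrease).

+$130 billion

Government spending $412 billion: non-bank counterparties' bank balances rise → +$412B.
Discount-window repayment $226.5 billion: the counterparty is a bank, so public deposits are unchanged → 0.
Asset sale (to non-banks) $282 billion: non-bank counterparties' bank balances fall → −$282B.
Net: 412 + 0 − 282 = +$130 billion.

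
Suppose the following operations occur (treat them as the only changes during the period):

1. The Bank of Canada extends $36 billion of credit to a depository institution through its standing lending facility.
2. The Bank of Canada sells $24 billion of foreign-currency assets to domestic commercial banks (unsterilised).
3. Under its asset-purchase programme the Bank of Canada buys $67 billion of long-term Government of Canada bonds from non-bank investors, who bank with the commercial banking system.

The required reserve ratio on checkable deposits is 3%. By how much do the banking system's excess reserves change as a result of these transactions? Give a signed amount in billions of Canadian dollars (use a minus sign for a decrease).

+$76.99 billion

Discount-window loan $36 billion: reserves +$36B, deposits 0.
FX sale $24 billion: reserves −$24B, deposits 0.
Asset purchase (from non-banks) $67 billion: reserves +$67B, deposits +$67B.
Totals: Δreserves = +$79B, Δdeposits = +$67B.
Δrequired reserves = 3% × +$67B = +$2.01B.
Δexcess reserves = Δreserves − Δrequired = +$79B − (+$2.01B) = +$76.99 billion.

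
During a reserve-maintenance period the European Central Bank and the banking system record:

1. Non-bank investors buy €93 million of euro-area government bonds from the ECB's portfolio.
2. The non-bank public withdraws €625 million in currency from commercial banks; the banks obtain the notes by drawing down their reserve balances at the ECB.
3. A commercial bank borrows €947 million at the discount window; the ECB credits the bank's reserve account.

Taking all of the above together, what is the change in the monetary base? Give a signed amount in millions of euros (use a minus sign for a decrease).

+€854 million

Asset sale (to non-banks) €93 million: ECB balance sheet contracts → −€93M.
Currency withdrawal €625 million: just a shift between currency and reserves — both are base money → 0.
Discount-window loan €947 million: ECB balance sheet expands → +€947M.
Net: −93 + 0 + 947 = +€854 million.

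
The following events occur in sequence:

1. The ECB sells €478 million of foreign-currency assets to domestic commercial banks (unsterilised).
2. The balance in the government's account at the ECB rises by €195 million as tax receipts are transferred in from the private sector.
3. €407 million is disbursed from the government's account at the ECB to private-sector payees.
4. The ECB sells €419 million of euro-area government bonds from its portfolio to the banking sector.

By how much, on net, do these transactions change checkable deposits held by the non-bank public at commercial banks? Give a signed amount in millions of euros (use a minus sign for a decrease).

ECB balance sheet:
  Assets:      Securities −€419M, Foreign assets −€478M
  Liabilities: Bank reserves −€685M, Government deposits −€212M
Commercial banking system:
  Assets:      Reserves at CB −€685M, Securities +€419M, Foreign assets +€478M
  Liabilities: Checkable deposits +€212M
So the change in checkable deposits held by the non-bank public at commercial banks is +€212 million.

+€212 million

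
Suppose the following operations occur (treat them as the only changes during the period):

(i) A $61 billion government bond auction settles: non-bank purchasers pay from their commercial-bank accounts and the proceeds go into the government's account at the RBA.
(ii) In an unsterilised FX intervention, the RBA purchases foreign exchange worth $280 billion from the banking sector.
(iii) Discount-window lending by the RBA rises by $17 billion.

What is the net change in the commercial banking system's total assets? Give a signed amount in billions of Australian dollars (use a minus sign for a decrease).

Government account inflow $61 billion: bank balance sheets shrink → −$61B.
FX purchase $280 billion: just an asset swap on bank balance sheets → 0.
Discount-window loan $17 billion: bank balance sheets expand → +$17B.
Net: −61 + 0 + 17 = -$44 billion.

-$44 billion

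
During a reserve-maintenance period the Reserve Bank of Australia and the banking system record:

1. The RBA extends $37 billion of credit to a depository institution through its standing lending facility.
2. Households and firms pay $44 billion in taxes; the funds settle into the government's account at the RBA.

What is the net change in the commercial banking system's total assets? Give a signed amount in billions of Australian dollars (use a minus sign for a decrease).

Discount-window loan $37 billion: bank balance sheets expand → +$37B.
Government account inflow $44 billion: bank balance sheets shrink → −$44B.
Net: 37 − 44 = -$7 billion.

-$7 billion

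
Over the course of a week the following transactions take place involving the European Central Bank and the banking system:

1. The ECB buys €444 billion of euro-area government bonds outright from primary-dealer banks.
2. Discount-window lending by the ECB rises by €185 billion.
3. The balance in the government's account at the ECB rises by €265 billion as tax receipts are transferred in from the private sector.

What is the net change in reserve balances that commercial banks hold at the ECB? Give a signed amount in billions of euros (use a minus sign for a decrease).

ECB balance sheet:
  Assets:      Securities +€444B, Loans to banks +€185B
  Liabilities: Bank reserves +€364B, Government deposits +€265B
Commercial banking system:
  Assets:      Reserves at CB +€364B, Securities −€444B
  Liabilities: Checkable deposits −€265B, Borrowings from CB +€185B
So the change in reserve balances that commercial banks hold at the ECB is +€364 billion.

+€364 billion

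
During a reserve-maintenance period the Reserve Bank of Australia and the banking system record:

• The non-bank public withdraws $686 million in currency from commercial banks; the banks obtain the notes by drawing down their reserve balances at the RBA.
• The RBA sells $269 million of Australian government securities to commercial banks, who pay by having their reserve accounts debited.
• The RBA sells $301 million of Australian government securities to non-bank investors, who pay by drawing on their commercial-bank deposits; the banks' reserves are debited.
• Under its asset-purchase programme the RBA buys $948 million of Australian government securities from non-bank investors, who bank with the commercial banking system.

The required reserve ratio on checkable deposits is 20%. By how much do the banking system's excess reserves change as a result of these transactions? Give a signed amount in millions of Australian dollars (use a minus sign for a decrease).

Currency withdrawal $686 million: reserves −$686M, deposits −$686M.
OMO sale (to banks) $269 million: reserves −$269M, deposits 0.
Asset sale (to non-banks) $301 million: reserves −$301M, deposits −$301M.
Asset purchase (from non-banks) $948 million: reserves +$948M, deposits +$948M.
Totals: Δreserves = −$308M, Δdeposits = −$39M.
Δrequired reserves = 20% × −$39M = −$7.8M.
Δexcess reserves = Δreserves − Δrequired = −$308M − (−$7.8M) = -$300.2 million.

-$300.2 million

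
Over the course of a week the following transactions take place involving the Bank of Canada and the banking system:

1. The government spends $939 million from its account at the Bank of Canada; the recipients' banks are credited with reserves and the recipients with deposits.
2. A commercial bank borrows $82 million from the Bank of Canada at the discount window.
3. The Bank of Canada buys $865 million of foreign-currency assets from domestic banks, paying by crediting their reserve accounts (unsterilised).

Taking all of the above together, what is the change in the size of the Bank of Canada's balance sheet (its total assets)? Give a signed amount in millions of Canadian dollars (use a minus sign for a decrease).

Bank of Canada balance sheet:
  Assets:      Loans to banks +$82M, Foreign assets +$865M
  Liabilities: Bank reserves +$1886M, Government deposits −$939M
Change in total Bank of Canada assets = +$947 million.

+$947 million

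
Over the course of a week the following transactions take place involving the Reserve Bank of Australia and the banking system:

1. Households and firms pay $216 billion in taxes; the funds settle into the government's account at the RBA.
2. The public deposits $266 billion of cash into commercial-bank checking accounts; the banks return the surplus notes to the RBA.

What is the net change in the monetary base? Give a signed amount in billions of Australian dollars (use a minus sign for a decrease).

RBA balance sheet:
  Assets:      no change
  Liabilities: Bank reserves +$50B, Currency in circulation −$266B, Government deposits +$216B
Monetary base = currency + reserves: −$266B + (+$50B) = -$216 billion.

-$216 billion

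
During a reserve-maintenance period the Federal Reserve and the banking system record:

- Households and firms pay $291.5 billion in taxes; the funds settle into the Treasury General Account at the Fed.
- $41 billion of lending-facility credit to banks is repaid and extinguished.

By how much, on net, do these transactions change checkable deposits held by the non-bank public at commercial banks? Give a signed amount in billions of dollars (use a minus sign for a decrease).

-$291.5 billion

Government account inflow $291.5 billion: non-bank counterparties' bank balances fall → −$291.5B.
Discount-window repayment $41 billion: the counterparty is a bank, so public deposits are unchanged → 0.
Net: −291.5 + 0 = -$291.5 billion.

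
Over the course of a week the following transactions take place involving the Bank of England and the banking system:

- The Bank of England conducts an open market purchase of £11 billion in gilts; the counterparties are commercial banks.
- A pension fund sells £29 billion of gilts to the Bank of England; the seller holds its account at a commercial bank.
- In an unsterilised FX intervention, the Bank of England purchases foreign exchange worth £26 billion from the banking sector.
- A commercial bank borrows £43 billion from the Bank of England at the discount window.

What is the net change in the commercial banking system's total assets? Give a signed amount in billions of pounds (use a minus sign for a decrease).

+£72 billion

OMO purchase (from banks) £11 billion: just an asset swap on bank balance sheets → 0.
Asset purchase (from non-banks) £29 billion: bank balance sheets expand → +£29B.
FX purchase £26 billion: just an asset swap on bank balance sheets → 0.
Discount-window loan £43 billion: bank balance sheets expand → +£43B.
Net: 0 + 29 + 0 + 43 = +£72 billion.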